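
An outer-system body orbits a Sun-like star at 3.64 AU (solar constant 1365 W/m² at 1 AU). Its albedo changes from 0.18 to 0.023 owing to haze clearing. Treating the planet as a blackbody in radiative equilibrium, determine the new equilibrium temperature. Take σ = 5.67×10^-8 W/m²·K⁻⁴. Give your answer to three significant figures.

145 K

Irradiance scales as 1/d², so S = 1365 W/m² × (1/3.64)² = 103.0 W/m².
New equilibrium: T₂ = [(1−0.023)·103.0/(4σ)]^(1/4) = 145.1 K.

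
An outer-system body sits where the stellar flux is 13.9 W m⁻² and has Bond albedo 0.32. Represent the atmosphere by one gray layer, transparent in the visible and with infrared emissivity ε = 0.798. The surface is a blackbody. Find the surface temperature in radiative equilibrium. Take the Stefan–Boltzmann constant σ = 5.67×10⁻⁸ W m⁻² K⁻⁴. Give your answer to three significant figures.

At the top of the atmosphere, σT_e⁴ = S(1−α)/4 = 2.363 W m⁻², giving T_e = 80.35 K.
Surface balance with a leaky layer gives σT_s⁴ = σT_e⁴·2/(2−ε), so T_s = T_e·[2/(2−0.798)]^(1/4) = 91.25 K.

91.3 K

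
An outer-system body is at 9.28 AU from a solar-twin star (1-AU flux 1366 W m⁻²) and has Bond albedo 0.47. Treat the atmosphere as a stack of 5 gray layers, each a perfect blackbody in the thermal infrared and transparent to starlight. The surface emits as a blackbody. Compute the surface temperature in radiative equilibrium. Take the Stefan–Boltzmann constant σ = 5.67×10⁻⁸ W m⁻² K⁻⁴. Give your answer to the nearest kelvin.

122 K

Irradiance scales as 1/d², so S = 1366 W m⁻² × (1/9.28)² = 15.86 W m⁻².
Top-of-atmosphere balance: σT_e⁴ = S(1−α)/4 = 2.102 W m⁻² → T_e = 78.03 K.
With N = 5 opaque layers, T_s = (N+1)^(1/4)·T_e = 6^(1/4)·78.03 = 122.1 K.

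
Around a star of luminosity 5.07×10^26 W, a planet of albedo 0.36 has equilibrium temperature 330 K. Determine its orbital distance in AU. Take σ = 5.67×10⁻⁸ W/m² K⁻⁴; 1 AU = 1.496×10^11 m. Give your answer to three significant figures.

0.655 AU

Required flux: S = 4σT⁴/(1−α) = 4203 W/m².
Then d = [L/(4πS)]^(1/2) = 9.798×10^10 m, i.e. 0.6549 AU.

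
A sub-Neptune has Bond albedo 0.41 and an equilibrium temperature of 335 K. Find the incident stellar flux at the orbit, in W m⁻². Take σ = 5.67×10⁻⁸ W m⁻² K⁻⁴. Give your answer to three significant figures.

Invert the energy balance for S: S = 4σT⁴/(1−α).
σT⁴ = 5.67×10⁻⁸·(335)⁴ = 714.1 W m⁻².
S = 4·714.1/0.59 = 4841 W m⁻².

4840 W m⁻²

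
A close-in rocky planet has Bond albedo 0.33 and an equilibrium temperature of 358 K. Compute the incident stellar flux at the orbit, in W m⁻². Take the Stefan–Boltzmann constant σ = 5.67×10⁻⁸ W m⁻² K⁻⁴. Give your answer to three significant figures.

From S(1−α)/4 = σT⁴: S = 4σT⁴/(1−α).
The emitted flux is σT⁴ = 931.4 W m⁻².
S = 4·931.4/0.67 = 5560 W m⁻².

5560 W m⁻²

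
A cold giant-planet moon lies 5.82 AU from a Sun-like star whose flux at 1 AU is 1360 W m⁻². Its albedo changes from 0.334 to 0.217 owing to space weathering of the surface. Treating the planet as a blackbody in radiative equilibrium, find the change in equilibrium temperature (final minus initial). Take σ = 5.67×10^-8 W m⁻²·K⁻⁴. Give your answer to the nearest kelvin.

Irradiance scales as 1/d², so S = 1360 W m⁻² × (1/5.82)² = 40.15 W m⁻².
With α = 0.334, T₁ = 104.2 K.
Final:   T₂ = [S(1−0.217)/(4σ)]^(1/4) = 108.5 K.
Change: 108.5 − 104.2 = 4.303 K.

4 kelvin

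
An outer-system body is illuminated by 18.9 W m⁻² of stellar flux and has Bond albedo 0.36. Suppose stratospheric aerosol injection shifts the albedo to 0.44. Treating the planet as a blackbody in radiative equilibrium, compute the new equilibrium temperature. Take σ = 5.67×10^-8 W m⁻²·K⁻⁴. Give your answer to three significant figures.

New equilibrium: T₂ = [(1−0.44)·18.90/(4σ)]^(1/4) = 82.65 K.

82.7 K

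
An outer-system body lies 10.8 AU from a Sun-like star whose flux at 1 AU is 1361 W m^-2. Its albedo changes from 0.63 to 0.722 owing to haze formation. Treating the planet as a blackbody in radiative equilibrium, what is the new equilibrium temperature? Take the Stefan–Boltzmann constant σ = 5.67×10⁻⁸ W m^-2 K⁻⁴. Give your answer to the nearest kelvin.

By the inverse-square law, S = 1361/10.8² = 11.67 W m^-2.
New equilibrium: T₂ = [(1−0.722)·11.67/(4σ)]^(1/4) = 61.50 K.

61 kelvin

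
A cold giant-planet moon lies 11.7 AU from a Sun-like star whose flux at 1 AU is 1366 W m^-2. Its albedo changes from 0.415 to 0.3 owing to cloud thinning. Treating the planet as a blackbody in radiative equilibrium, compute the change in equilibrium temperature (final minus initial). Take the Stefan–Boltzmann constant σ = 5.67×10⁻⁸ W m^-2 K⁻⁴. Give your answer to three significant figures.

Irradiance scales as 1/d², so S = 1366 W m^-2 × (1/11.7)² = 9.979 W m^-2.
With α = 0.415, T₁ = 71.23 K.
With α = 0.3, T₂ = 74.50 K.
Change: 74.50 − 71.23 = 3.269 K.

3.27 K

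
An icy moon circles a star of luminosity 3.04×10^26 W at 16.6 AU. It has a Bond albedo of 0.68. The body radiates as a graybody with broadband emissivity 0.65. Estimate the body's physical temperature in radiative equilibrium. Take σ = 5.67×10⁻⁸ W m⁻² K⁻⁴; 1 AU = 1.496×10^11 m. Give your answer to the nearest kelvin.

Orbital distance: d = 16.6 AU = 2.483×10^12 m.
Spreading L over a sphere of radius d: S = 3.04×10^26/(4π·2.48×10^12²) = 3.923 W m⁻².
Averaging over the sphere, the absorbed flux is S(1−α)/4 = 0.3138 W m⁻².
Equating to εσT⁴ with ε = 0.65: T = (0.3138/0.65σ)^(1/4) = 54.02 K.

54 K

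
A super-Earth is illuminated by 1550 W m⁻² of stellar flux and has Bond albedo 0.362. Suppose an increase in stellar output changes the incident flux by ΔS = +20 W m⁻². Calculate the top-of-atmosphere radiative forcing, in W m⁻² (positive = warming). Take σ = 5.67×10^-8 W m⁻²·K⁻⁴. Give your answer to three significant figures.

3.19 W m⁻²

TOA radiative forcing: ΔF = (1−α)ΔS/4 = 0.638·(+20)/4 = 3.190 W m⁻².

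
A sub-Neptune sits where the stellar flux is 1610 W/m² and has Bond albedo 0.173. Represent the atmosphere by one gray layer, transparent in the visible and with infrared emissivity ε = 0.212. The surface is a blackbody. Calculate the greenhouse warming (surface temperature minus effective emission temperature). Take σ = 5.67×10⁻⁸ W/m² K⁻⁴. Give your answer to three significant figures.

The planet radiates to space at T_e = [S(1−α)/(4σ)]^(1/4) = 276.8 K.
For a single slab of emissivity ε, T_s⁴ = 2T_e⁴/(2−ε); thus T_s = 276.8·(1.119)^(1/4) = 284.7 K.
T_s − T_e = 284.7 − 276.8 = 7.864 K.

7.86 K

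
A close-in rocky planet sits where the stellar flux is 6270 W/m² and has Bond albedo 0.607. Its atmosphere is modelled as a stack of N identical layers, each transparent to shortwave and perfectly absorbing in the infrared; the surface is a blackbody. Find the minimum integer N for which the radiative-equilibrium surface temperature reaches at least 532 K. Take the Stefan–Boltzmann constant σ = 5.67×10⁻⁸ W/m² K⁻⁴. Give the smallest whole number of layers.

Top-of-atmosphere balance: σT_e⁴ = S(1−α)/4 = 616.0 W/m² → T_e = 322.9 K.
Since T_s⁴ = (N+1)T_e⁴, we need N ≥ (T_s/T_e)⁴ − 1 = 6.373.
The minimum whole number is N = 7.

7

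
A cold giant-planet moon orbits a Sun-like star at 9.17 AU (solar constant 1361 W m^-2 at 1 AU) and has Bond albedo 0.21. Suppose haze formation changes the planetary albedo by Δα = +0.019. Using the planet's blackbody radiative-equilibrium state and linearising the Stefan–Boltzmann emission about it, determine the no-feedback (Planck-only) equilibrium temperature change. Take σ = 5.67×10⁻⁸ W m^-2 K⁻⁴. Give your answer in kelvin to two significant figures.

By the inverse-square law, S = 1361/9.17² = 16.19 W m^-2.
Unperturbed T_e = [16.19·(1−0.21)/(4σ)]^¼ = 86.65 K.
ΔF = −(S/4)Δα = −(16.19/4)×(+0.019) = -0.07688 W m^-2.
The Planck feedback parameter is 4σT_e³ = 0.1476 W m^-2/K.
So ΔT₀ = -0.07688/0.1476 = -0.521 K.

-0.52 K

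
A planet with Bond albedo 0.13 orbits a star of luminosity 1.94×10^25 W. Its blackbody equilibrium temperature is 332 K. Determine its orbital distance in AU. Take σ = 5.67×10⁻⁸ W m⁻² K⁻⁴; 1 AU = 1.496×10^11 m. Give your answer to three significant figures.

0.148 AU

Required flux: S = 4σT⁴/(1−α) = 3167 W m⁻².
S = L/(4πd²) → d = √(L/4πS) = √(1.94×10^25/(4π·3167)) = 2.208×10^10 m = 0.1476 AU.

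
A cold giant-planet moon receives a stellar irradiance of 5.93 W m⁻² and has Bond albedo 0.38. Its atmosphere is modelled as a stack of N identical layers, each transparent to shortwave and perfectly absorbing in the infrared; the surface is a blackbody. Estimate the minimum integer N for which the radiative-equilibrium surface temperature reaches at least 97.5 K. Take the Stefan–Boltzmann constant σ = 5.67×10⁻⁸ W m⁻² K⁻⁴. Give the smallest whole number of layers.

5

Top-of-atmosphere balance: σT_e⁴ = S(1−α)/4 = 0.9191 W m⁻² → T_e = 63.45 K.
Need (N+1)T_e⁴ ≥ T_s⁴, i.e. N+1 ≥ (97.5/63.45)⁴ = 5.575.
Rounding up, N = 5.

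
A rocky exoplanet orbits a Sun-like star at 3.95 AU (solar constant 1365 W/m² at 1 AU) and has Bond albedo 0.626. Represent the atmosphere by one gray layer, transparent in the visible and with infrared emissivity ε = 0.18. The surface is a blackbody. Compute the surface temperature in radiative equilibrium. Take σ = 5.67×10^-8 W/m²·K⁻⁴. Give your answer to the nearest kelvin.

112 K

Irradiance scales as 1/d², so S = 1365 W/m² × (1/3.95)² = 87.49 W/m².
The planet radiates to space at T_e = [S(1−α)/(4σ)]^(1/4) = 109.6 K.
For a single slab of emissivity ε, T_s⁴ = 2T_e⁴/(2−ε); thus T_s = 109.6·(1.099)^(1/4) = 112.2 K.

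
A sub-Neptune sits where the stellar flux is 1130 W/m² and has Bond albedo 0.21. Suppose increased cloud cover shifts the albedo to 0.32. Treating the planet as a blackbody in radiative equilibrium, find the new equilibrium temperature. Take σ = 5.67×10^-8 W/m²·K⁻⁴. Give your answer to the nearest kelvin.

241 K

New equilibrium: T₂ = [(1−0.32)·1130/(4σ)]^(1/4) = 241.3 K.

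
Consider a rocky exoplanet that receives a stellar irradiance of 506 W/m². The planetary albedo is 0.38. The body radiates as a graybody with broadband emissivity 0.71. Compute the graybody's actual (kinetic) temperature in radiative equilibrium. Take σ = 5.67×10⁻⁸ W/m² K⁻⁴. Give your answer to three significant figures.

The planet absorbs (1−α)S over its disc πR² and re-emits over 4πR², so the mean absorbed flux is (1−0.38)·506.0/4 = 78.43 W/m².
Equating to εσT⁴ with ε = 0.71: T = (78.43/0.71σ)^(1/4) = 210.1 K.

210 K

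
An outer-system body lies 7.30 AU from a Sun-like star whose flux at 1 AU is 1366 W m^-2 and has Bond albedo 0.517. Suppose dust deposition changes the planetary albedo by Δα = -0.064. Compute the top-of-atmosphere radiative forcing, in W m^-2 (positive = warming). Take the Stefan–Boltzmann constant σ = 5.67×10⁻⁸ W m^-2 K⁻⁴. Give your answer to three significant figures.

0.410 W m^-2

Irradiance scales as 1/d², so S = 1366 W m^-2 × (1/7.30)² = 25.63 W m^-2.
TOA radiative forcing: ΔF = −S·Δα/4 = −25.63·(-0.064)/4 = 0.4101 W m^-2.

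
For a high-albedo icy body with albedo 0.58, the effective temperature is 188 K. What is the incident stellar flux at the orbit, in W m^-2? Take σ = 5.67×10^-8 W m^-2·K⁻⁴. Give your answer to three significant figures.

Invert the energy balance for S: S = 4σT⁴/(1−α).
σT⁴ = 5.67×10⁻⁸·(188)⁴ = 70.83 W m^-2.
So S = 4×70.83/(1−0.58) = 674.6 W m^-2.

675 W m^-2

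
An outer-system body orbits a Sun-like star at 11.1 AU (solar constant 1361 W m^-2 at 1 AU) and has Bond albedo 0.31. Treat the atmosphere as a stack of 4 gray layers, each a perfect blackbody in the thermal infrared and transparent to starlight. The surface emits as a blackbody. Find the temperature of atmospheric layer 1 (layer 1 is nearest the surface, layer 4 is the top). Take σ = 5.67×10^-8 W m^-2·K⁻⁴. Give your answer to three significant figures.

By the inverse-square law, S = 1361/11.1² = 11.05 W m^-2.
Top-of-atmosphere balance: σT_e⁴ = S(1−α)/4 = 1.905 W m^-2 → T_e = 76.14 K.
The net upward flux σT_e⁴ is constant between every pair of levels, so T_k⁴ = (N+1−k)T_e⁴.
T_1 = (4)^(1/4)·76.14 = 107.7 K.

108 K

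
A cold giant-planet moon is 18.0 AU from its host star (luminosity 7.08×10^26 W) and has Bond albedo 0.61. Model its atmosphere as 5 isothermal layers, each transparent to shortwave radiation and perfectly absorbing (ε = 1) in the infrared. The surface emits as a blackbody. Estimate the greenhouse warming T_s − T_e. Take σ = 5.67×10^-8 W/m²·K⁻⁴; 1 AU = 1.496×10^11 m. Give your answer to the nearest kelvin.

34 K

Orbital distance: d = 18.0 AU = 2.693×10^12 m.
Flux at the orbit: S = L/(4πd²) = 7.08×10^26/(4π·(2.69×10^12)²) = 7.770 W/m².
The effective emission temperature is T_e = [S(1−α)/(4σ)]^¼ = 60.46 K.
Surface: T_s = (6)^¼·T_e = 94.62 K.
So the greenhouse effect raises the surface by 94.62 − 60.46 = 34.16 K.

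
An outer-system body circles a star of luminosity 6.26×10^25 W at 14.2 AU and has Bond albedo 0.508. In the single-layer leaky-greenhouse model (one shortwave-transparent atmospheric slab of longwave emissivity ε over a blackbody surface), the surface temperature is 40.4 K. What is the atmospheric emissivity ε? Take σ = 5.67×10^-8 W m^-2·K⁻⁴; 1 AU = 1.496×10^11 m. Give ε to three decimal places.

0.202

Orbital distance: d = 14.2 AU = 2.124×10^12 m.
Flux at the orbit: S = L/(4πd²) = 6.26×10^25/(4π·(2.12×10^12)²) = 1.104 W m^-2.
TOA balance gives T_e = 39.34 K.
T_s⁴ = T_e⁴·2/(2−ε) → ε = 2 − 2(T_e/T_s)⁴ = 2 − 2·(39.34/40.4)⁴ = 0.2022.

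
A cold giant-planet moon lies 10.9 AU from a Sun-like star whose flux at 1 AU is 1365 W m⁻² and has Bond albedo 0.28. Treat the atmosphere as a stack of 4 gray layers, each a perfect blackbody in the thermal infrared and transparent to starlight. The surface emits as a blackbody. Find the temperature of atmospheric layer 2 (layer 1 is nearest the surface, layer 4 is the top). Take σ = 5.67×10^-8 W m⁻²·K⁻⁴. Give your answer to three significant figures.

Flux at the orbit: S = 1365/(10.9)² = 11.49 W m⁻².
The effective emission temperature is T_e = [S(1−α)/(4σ)]^¼ = 77.71 K.
Each opaque layer satisfies 2T_j⁴ = T_{j−1}⁴ + T_{j+1}⁴, giving T_k⁴ = (N+1−k)T_e⁴.
T_2 = (3)^(1/4)·77.71 = 102.3 K.

102 K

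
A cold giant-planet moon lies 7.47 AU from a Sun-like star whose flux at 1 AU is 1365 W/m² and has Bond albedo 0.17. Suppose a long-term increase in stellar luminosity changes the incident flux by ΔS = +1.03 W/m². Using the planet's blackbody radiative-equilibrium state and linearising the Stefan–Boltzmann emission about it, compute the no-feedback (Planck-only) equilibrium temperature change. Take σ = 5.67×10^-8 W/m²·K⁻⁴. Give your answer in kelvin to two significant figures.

1.0 K

By the inverse-square law, S = 1365/7.47² = 24.46 W/m².
Reference equilibrium: T_e = [S(1−α)/(4σ)]^(1/4) = 97.27 K.
TOA radiative forcing: ΔF = (1−α)ΔS/4 = 0.83·(+1.03)/4 = 0.2137 W/m².
The Planck feedback parameter is 4σT_e³ = 0.2087 W/m²/K.
So ΔT₀ = 0.2137/0.2087 = 1.02 K.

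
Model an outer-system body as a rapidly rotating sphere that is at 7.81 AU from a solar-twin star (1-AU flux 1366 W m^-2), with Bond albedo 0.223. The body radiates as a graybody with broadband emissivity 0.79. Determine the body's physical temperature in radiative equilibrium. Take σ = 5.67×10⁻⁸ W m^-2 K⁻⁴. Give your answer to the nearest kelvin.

Irradiance scales as 1/d², so S = 1366 W m^-2 × (1/7.81)² = 22.39 W m^-2.
Averaging over the sphere, the absorbed flux is S(1−α)/4 = 4.350 W m^-2.
Radiative balance εσT⁴ = 4.350 gives T = [4.350/(0.79·σ)]^(1/4) = 99.27 K.

99 K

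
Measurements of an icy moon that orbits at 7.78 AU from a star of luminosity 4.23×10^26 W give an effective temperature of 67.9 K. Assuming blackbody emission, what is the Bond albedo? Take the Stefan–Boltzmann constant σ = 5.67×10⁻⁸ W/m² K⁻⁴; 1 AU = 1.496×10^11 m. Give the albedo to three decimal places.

0.806

d = 7.78 × 1.496×10^11 m = 1.164×10^12 m.
Spreading L over a sphere of radius d: S = 4.23×10^26/(4π·1.16×10^12²) = 24.85 W/m².
Rearranging the radiative balance, α = 1 − 4σT⁴/S.
σT⁴ = 1.205 W/m², so 4σT⁴ = 4.821 W/m².
1−α = 4.821/24.85 = 0.1940, so α = 0.8060.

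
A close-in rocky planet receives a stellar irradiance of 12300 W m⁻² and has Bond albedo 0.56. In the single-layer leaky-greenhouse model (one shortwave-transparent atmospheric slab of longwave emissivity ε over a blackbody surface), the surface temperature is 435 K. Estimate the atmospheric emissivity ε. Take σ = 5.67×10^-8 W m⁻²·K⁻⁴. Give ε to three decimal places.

TOA balance gives T_e = 393.0 K.
T_s⁴ = T_e⁴·2/(2−ε) → ε = 2 − 2(T_e/T_s)⁴ = 2 − 2·(393.0/435)⁴ = 0.6671.

0.667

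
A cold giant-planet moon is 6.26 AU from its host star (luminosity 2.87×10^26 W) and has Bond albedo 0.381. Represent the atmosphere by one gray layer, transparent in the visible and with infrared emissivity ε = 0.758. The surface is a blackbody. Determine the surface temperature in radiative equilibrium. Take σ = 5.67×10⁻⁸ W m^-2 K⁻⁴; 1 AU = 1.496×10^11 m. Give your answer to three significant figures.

d = 6.26 × 1.496×10^11 m = 9.365×10^11 m.
Flux at the orbit: S = L/(4πd²) = 2.87×10^26/(4π·(9.36×10^11)²) = 26.04 W m^-2.
The planet radiates to space at T_e = [S(1−α)/(4σ)]^(1/4) = 91.82 K.
For a single slab of emissivity ε, T_s⁴ = 2T_e⁴/(2−ε); thus T_s = 91.82·(1.61)^(1/4) = 103.4 K.

103 K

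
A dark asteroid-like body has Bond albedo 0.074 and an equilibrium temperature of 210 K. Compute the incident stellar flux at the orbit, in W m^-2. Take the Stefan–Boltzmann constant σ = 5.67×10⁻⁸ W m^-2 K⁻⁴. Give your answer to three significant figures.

From S(1−α)/4 = σT⁴: S = 4σT⁴/(1−α).
The emitted flux is σT⁴ = 110.3 W m^-2.
S = 4·110.3/0.926 = 476.3 W m^-2.

476 W m^-2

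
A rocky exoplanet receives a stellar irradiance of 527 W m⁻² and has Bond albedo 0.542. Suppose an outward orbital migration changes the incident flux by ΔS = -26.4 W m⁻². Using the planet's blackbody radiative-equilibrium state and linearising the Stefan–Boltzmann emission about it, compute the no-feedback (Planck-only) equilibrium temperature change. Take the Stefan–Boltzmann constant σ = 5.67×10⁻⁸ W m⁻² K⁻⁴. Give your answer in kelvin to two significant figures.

Reference equilibrium: T_e = [S(1−α)/(4σ)]^(1/4) = 180.6 K.
Only a fraction (1−α) is absorbed and it's spread over 4πR², so ΔF = (1−α)ΔS/4 = -3.023 W m⁻².
The Planck feedback parameter is 4σT_e³ = 1.336 W m⁻²/K.
Hence the no-feedback warming is ΔF/(4σT_e³) = -2.26 K.

-2.3 kelvin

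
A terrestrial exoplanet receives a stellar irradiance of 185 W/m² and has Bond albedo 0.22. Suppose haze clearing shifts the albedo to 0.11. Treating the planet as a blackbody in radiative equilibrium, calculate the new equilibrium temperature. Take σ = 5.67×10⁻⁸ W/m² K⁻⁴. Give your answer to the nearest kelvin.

T₂ = [S(1−α₂)/(4σ)]^(1/4) = [185.0·0.89/(4σ)]^(1/4) = 164.1 K.

164 K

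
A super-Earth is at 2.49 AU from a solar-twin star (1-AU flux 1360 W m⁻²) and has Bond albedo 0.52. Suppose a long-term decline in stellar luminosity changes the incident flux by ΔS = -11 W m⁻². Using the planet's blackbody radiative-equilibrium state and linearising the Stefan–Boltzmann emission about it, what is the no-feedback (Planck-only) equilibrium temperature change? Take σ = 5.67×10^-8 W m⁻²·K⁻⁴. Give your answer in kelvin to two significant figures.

-1.8 K

Flux at the orbit: S = 1360/(2.49)² = 219.4 W m⁻².
Reference equilibrium: T_e = [S(1−α)/(4σ)]^(1/4) = 146.8 K.
ΔF = Δ[S(1−α)]/4 = (1−0.52)·-11/4 = -1.320 W m⁻².
The Planck feedback parameter is 4σT_e³ = 0.7173 W m⁻²/K.
Hence the no-feedback warming is ΔF/(4σT_e³) = -1.84 K.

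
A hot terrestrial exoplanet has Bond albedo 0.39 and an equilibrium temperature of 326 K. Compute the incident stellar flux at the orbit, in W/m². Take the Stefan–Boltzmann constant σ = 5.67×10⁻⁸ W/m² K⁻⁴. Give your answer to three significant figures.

4200 W/m²

Invert the energy balance for S: S = 4σT⁴/(1−α).
The emitted flux is σT⁴ = 640.4 W/m².
So S = 4×640.4/(1−0.39) = 4199 W/m².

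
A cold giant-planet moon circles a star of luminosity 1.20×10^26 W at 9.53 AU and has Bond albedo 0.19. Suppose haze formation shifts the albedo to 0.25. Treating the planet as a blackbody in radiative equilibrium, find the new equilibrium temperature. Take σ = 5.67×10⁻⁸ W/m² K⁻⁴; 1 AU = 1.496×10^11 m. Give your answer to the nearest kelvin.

Orbital distance: d = 9.53 AU = 1.426×10^12 m.
S = L/(4πd²) = 4.698 W/m².
With the new albedo, S(1−α₂)/4 = 0.8809 W/m², so T₂ = 62.78 K.

63 K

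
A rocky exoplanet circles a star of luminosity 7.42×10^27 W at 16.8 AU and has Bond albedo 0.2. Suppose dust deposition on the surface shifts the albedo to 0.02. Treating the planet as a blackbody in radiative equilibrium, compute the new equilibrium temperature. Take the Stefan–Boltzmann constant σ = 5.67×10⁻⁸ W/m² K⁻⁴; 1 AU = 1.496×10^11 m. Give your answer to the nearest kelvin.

d = 16.8 × 1.496×10^11 m = 2.513×10^12 m.
S = L/(4πd²) = 93.48 W/m².
With the new albedo, S(1−α₂)/4 = 22.90 W/m², so T₂ = 141.8 K.

142 kelvin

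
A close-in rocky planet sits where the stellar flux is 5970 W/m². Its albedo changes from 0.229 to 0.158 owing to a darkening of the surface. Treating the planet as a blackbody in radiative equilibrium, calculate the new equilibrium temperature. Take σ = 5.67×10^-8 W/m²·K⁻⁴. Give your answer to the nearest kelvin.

T₂ = [S(1−α₂)/(4σ)]^(1/4) = [5970·0.842/(4σ)]^(1/4) = 385.8 K.

386 kelvin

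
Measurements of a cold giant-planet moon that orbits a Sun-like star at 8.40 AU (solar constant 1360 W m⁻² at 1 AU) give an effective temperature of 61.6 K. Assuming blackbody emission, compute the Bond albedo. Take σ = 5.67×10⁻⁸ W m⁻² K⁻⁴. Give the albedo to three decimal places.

Flux at the orbit: S = 1360/(8.40)² = 19.27 W m⁻².
Rearranging the radiative balance, α = 1 − 4σT⁴/S.
σT⁴ = 0.8164 W m⁻², so 4σT⁴ = 3.266 W m⁻².
1−α = 3.266/19.27 = 0.1694, so α = 0.8306.

0.831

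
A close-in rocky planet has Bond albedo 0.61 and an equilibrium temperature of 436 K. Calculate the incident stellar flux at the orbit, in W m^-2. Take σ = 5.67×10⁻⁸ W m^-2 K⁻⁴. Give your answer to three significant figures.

Invert the energy balance for S: S = 4σT⁴/(1−α).
The emitted flux is σT⁴ = 2049 W m^-2.
So S = 4×2049/(1−0.61) = 21010 W m^-2.

21000 W m^-2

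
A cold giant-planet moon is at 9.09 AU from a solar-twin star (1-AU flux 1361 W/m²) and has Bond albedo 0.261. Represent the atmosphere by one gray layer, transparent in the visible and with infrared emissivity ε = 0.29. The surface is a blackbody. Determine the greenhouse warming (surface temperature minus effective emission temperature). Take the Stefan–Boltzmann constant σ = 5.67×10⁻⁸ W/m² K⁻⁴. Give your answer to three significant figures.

Irradiance scales as 1/d², so S = 1361 W/m² × (1/9.09)² = 16.47 W/m².
The planet radiates to space at T_e = [S(1−α)/(4σ)]^(1/4) = 85.59 K.
The surface balance (absorbed SW + ε·downward IR = σT_s⁴) with T_a⁴ = T_s⁴/2 reduces to T_s = T_e·[2/(2−ε)]^¼ = 89.01 K.
The atmosphere warms the surface by 3.419 K.

3.42 kelvin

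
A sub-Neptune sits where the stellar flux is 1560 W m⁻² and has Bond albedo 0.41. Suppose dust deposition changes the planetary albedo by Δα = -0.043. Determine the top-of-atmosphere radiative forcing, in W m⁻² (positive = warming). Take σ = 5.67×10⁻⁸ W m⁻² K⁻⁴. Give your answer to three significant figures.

ΔF = −(S/4)Δα = −(1560/4)×(-0.043) = 16.77 W m⁻².

16.8 W m⁻²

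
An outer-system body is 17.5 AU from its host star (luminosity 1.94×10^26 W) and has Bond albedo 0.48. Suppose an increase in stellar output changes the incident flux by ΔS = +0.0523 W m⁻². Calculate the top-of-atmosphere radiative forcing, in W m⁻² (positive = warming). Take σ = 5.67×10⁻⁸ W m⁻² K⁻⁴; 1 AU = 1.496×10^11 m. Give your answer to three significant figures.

Orbital distance: d = 17.5 AU = 2.618×10^12 m.
Flux at the orbit: S = L/(4πd²) = 1.94×10^26/(4π·(2.62×10^12)²) = 2.252 W m⁻².
Only a fraction (1−α) is absorbed and it's spread over 4πR², so ΔF = (1−α)ΔS/4 = 0.006799 W m⁻².

0.00680 W m⁻²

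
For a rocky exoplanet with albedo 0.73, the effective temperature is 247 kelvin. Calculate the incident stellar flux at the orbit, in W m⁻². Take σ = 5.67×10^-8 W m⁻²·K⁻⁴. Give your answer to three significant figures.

3130 W m⁻²

Invert the energy balance for S: S = 4σT⁴/(1−α).
The emitted flux is σT⁴ = 211.0 W m⁻².
S = 4·211.0/0.27 = 3127 W m⁻².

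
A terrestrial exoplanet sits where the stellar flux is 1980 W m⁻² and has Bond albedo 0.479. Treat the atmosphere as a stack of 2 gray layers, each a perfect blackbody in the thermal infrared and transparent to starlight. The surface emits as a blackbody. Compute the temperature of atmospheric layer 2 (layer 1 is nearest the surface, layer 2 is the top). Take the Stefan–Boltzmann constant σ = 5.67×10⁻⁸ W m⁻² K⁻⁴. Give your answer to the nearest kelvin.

260 K

Top-of-atmosphere balance: σT_e⁴ = S(1−α)/4 = 257.9 W m⁻² → T_e = 259.7 K.
In the N-layer model, layer k (counted from the surface) has T_k = (N+1−k)^(1/4)·T_e.
With k = 2: T_2 = (2+1−2)^¼·259.7 K = 259.7 K.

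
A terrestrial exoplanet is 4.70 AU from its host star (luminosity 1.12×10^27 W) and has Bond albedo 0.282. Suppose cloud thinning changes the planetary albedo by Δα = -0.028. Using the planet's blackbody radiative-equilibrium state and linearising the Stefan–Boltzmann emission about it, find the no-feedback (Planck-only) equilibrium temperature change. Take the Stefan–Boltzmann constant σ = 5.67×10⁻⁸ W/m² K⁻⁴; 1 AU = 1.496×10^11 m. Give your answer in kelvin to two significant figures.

1.5 K

d = 4.70 × 1.496×10^11 m = 7.031×10^11 m.
Spreading L over a sphere of radius d: S = 1.12×10^27/(4π·7.03×10^11²) = 180.3 W/m².
Unperturbed T_e = [180.3·(1−0.282)/(4σ)]^¼ = 154.6 K.
The change in absorbed flux is Δ[S(1−α)/4] = −SΔα/4 = 1.262 W/m².
The Planck feedback parameter is 4σT_e³ = 0.8375 W/m²/K.
ΔT₀ = ΔF/λ_P = 1.262/0.8375 = 1.51 K.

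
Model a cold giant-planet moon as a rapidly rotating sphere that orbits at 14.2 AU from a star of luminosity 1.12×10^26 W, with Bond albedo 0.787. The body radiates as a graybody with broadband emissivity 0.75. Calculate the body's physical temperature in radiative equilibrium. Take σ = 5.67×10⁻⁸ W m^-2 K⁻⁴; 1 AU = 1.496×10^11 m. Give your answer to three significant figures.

Orbital distance: d = 14.2 AU = 2.124×10^12 m.
Spreading L over a sphere of radius d: S = 1.12×10^26/(4π·2.12×10^12²) = 1.975 W m^-2.
Averaging over the sphere, the absorbed flux is S(1−α)/4 = 0.1052 W m^-2.
Equating to εσT⁴ with ε = 0.75: T = (0.1052/0.75σ)^(1/4) = 39.66 K.

39.7 K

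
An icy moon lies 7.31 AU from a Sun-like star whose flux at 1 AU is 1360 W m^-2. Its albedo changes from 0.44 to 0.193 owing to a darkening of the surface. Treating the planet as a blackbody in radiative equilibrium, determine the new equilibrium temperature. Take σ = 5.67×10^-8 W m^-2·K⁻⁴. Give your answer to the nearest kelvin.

Flux at the orbit: S = 1360/(7.31)² = 25.45 W m^-2.
With the new albedo, S(1−α₂)/4 = 5.135 W m^-2, so T₂ = 97.55 K.

98 K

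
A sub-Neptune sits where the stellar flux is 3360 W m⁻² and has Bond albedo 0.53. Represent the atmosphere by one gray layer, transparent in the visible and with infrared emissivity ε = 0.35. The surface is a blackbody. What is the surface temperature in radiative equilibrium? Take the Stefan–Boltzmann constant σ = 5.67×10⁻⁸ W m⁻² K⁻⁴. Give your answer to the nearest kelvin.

303 K

At the top of the atmosphere, σT_e⁴ = S(1−α)/4 = 394.8 W m⁻², giving T_e = 288.9 K.
The surface balance (absorbed SW + ε·downward IR = σT_s⁴) with T_a⁴ = T_s⁴/2 reduces to T_s = T_e·[2/(2−ε)]^¼ = 303.1 K.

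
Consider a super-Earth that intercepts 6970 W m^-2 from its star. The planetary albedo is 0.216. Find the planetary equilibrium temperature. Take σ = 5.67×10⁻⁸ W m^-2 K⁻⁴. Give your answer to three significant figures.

The planet absorbs (1−α)S over its disc πR² and re-emits over 4πR², so the mean absorbed flux is (1−0.216)·6970/4 = 1366 W m^-2.
In equilibrium σT⁴ equals this, so T = 394.0 K.

394 K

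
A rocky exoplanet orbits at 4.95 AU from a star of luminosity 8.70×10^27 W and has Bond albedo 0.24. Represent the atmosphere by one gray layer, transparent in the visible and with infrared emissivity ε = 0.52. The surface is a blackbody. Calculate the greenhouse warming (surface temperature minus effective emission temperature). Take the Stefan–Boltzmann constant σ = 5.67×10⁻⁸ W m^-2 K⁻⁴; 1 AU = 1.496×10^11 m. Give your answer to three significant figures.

d = 4.95 × 1.496×10^11 m = 7.405×10^11 m.
S = L/(4πd²) = 1263 W m^-2.
The planet radiates to space at T_e = [S(1−α)/(4σ)]^(1/4) = 255.0 K.
Surface balance with a leaky layer gives σT_s⁴ = σT_e⁴·2/(2−ε), so T_s = T_e·[2/(2−0.52)]^(1/4) = 275.0 K.
Greenhouse warming: T_s − T_e = 19.94 K.

19.9 kelvin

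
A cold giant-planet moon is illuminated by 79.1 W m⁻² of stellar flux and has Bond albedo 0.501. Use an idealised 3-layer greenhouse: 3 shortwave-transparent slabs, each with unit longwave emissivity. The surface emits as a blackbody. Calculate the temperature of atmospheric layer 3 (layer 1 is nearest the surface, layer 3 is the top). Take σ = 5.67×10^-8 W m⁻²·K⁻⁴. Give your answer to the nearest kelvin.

115 K

The effective emission temperature is T_e = [S(1−α)/(4σ)]^¼ = 114.9 K.
In the N-layer model, layer k (counted from the surface) has T_k = (N+1−k)^(1/4)·T_e.
With k = 3: T_3 = (3+1−3)^¼·114.9 K = 114.9 K.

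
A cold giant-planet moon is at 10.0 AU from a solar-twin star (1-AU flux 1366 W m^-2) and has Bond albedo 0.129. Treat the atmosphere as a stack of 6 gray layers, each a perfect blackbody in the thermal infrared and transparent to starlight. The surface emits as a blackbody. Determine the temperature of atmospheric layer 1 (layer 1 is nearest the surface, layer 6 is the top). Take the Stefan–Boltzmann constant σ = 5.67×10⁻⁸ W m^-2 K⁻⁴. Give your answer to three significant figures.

133 K

Flux at the orbit: S = 1366/(10.0)² = 13.66 W m^-2.
Top-of-atmosphere balance: σT_e⁴ = S(1−α)/4 = 2.974 W m^-2 → T_e = 85.11 K.
The net upward flux σT_e⁴ is constant between every pair of levels, so T_k⁴ = (N+1−k)T_e⁴.
With k = 1: T_1 = (6+1−1)^¼·85.11 K = 133.2 K.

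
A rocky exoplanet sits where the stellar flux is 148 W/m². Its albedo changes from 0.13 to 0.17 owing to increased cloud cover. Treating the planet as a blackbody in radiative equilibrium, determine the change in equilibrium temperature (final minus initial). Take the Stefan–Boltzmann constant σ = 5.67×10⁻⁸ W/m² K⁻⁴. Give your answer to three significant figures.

-1.81 K

Initial: T₁ = [S(1−0.13)/(4σ)]^(1/4) = 154.4 K.
Final:   T₂ = [S(1−0.17)/(4σ)]^(1/4) = 152.6 K.
ΔT = T₂ − T₁ = -1.806 K.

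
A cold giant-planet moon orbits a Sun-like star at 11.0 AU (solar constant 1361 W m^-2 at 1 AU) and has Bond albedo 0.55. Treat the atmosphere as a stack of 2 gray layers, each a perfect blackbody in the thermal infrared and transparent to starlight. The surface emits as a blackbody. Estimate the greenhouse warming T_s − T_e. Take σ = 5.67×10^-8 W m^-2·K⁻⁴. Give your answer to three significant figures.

Flux at the orbit: S = 1361/(11.0)² = 11.25 W m^-2.
The effective emission temperature is T_e = [S(1−α)/(4σ)]^¼ = 68.73 K.
Surface: T_s = (3)^¼·T_e = 90.46 K.
So the greenhouse effect raises the surface by 90.46 − 68.73 = 21.72 K.

21.7 K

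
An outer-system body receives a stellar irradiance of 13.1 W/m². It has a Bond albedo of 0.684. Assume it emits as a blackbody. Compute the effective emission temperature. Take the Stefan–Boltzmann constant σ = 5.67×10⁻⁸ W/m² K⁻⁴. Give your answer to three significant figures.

65.4 K

Absorbed flux (global mean): S(1−α)/4 = 13.10·0.316/4 = 1.035 W/m².
Balancing against σT⁴: T = (1.035/5.67×10⁻⁸)^(1/4) = 65.36 K.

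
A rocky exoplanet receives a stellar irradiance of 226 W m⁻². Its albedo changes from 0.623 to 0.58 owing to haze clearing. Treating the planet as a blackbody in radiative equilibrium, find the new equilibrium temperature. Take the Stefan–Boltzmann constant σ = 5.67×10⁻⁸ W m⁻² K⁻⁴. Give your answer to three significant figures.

New equilibrium: T₂ = [(1−0.58)·226.0/(4σ)]^(1/4) = 143.0 K.

143 kelvin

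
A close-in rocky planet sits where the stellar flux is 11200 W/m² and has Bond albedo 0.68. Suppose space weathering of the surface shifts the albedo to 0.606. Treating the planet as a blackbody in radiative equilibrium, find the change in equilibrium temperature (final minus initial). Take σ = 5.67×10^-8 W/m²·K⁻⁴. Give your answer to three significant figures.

18.9 kelvin

Initial: T₁ = [S(1−0.68)/(4σ)]^(1/4) = 354.6 K.
With α = 0.606, T₂ = 373.5 K.
Change: 373.5 − 354.6 = 18.93 K.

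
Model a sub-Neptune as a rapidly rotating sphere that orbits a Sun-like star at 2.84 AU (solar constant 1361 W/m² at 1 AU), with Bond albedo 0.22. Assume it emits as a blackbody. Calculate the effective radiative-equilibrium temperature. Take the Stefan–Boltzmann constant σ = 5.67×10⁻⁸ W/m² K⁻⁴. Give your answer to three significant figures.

155 K

By the inverse-square law, S = 1361/2.84² = 168.7 W/m².
The planet absorbs (1−α)S over its disc πR² and re-emits over 4πR², so the mean absorbed flux is (1−0.22)·168.7/4 = 32.90 W/m².
Set σT⁴ = 32.90 → T = (32.90/σ)^(1/4) = 155.2 K.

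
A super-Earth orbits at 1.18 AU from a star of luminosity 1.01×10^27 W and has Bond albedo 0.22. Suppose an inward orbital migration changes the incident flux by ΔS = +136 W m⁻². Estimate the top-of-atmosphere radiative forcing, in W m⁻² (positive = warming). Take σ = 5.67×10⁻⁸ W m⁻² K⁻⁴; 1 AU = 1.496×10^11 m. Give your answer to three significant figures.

26.5 W m⁻²

Orbital distance: d = 1.18 AU = 1.765×10^11 m.
S = L/(4πd²) = 2579 W m⁻².
ΔF = Δ[S(1−α)]/4 = (1−0.22)·+136/4 = 26.52 W m⁻².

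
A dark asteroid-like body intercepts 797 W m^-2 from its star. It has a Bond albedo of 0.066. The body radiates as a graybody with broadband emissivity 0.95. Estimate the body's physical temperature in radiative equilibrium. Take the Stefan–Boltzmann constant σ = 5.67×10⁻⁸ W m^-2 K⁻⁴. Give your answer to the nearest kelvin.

The planet absorbs (1−α)S over its disc πR² and re-emits over 4πR², so the mean absorbed flux is (1−0.066)·797.0/4 = 186.1 W m^-2.
Equating to εσT⁴ with ε = 0.95: T = (186.1/0.95σ)^(1/4) = 242.4 K.

242 K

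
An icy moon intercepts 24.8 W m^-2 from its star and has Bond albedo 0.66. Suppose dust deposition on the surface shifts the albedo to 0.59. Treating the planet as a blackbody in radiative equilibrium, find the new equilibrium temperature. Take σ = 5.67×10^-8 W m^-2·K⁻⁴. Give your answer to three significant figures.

81.8 K

T₂ = [S(1−α₂)/(4σ)]^(1/4) = [24.80·0.41/(4σ)]^(1/4) = 81.83 K.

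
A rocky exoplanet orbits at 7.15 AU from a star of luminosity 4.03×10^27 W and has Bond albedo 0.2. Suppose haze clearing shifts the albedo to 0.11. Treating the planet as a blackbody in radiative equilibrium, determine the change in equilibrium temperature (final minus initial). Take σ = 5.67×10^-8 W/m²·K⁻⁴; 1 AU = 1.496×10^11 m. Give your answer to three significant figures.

4.79 kelvin

d = 7.15 × 1.496×10^11 m = 1.070×10^12 m.
Spreading L over a sphere of radius d: S = 4.03×10^27/(4π·1.07×10^12²) = 280.3 W/m².
Initial: T₁ = [S(1−0.2)/(4σ)]^(1/4) = 177.3 K.
With α = 0.11, T₂ = 182.1 K.
Change: 182.1 − 177.3 = 4.790 K.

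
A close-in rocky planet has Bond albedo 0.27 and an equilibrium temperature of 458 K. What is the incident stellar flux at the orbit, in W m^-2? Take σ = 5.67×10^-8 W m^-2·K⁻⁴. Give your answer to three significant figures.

13700 W m^-2

Invert the energy balance for S: S = 4σT⁴/(1−α).
σT⁴ = 5.67×10⁻⁸·(458)⁴ = 2495 W m^-2.
S = 4·2495/0.73 = 13670 W m^-2.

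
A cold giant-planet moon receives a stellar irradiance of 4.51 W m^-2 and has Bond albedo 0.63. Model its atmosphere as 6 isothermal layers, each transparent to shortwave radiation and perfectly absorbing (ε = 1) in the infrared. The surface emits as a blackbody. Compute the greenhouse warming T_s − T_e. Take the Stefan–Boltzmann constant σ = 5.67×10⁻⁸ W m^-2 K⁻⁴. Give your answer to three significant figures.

32.6 K

OLR = S(1−α)/4 = 0.4172 W m^-2; the top layer radiates at T_e = 52.08 K.
T_s = (N+1)^(1/4)·T_e = 84.71 K.
Warming: T_s − T_e = 32.63 K.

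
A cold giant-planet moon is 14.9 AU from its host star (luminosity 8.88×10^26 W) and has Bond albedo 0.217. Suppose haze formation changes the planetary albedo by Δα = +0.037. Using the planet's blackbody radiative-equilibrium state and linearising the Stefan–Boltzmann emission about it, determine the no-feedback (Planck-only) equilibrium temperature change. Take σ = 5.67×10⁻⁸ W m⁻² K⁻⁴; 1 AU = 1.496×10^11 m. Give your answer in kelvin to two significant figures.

d = 14.9 × 1.496×10^11 m = 2.229×10^12 m.
Spreading L over a sphere of radius d: S = 8.88×10^26/(4π·2.23×10^12²) = 14.22 W m⁻².
Reference equilibrium: T_e = [S(1−α)/(4σ)]^(1/4) = 83.71 K.
The change in absorbed flux is Δ[S(1−α)/4] = −SΔα/4 = -0.1316 W m⁻².
Planck response: λ_P = 4σT_e³ = 4·5.67×10⁻⁸·(83.71)³ = 0.1330 W m⁻²/K.
ΔT₀ = ΔF/λ_P = -0.1316/0.1330 = -0.989 K.

-0.99 K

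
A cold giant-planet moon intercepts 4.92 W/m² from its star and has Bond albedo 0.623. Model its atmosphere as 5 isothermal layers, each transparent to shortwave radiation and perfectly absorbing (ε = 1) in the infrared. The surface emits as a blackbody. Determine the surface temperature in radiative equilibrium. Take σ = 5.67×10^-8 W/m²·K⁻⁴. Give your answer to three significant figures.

83.7 K

Top-of-atmosphere balance: σT_e⁴ = S(1−α)/4 = 0.4637 W/m² → T_e = 53.48 K.
Layer-by-layer balance gives σT_s⁴ = (N+1)σT_e⁴, so T_s = 6^¼·53.48 = 83.70 K.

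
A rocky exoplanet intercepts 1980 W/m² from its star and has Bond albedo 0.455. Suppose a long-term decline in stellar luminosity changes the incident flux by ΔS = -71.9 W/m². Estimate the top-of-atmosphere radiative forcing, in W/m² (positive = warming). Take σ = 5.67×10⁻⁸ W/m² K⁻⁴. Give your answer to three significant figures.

ΔF = Δ[S(1−α)]/4 = (1−0.455)·-71.9/4 = -9.796 W/m².

-9.80 W/m²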